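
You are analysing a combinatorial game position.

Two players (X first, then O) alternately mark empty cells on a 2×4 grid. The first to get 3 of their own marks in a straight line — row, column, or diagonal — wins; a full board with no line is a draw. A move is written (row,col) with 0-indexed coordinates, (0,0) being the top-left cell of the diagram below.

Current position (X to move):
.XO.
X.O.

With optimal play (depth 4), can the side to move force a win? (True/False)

X winning at [.XO./X.O.]: False

ply 1, X at .XO./X.O. | (0,0)=+0→XXO./X.O.*; (0,3)=+0→.XOX/X.O.; (1,1)=+0→.XO./XXO.; (1,3)=+0→.XO./X.OX
ply 2, O at XXO./X.O. | (0,3)=+0→XXOO/X.O.*; (1,1)=+0→XXO./XOO.; (1,3)=+0→XXO./X.OO
ply 3, X at XXOO/X.O. | (1,1)=+0→XXOO/XXO.*; (1,3)=+0→XXOO/X.OX
ply 4, O at XXOO/XXO. | (1,3)=+0→XXOO/XXOO*
ply 5: XXOO/XXOO is terminal +0 (X); from .XO./X.O. depth 4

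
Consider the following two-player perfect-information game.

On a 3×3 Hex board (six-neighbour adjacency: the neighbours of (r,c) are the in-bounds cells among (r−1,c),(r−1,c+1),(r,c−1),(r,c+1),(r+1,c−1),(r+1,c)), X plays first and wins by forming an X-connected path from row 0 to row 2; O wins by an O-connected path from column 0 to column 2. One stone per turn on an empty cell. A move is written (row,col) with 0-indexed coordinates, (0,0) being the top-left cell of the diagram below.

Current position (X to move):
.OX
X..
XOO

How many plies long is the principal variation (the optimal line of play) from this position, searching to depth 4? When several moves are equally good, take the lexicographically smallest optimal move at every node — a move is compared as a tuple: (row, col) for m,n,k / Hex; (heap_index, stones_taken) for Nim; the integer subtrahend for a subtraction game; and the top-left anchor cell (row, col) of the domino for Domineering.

PV length from [.OX/X../XOO]: 1 ply

[.OX/X../XOO] X move#1: (0,0):+1/XOX/X../XOO*, (1,1):+1/.OX/XX./XOO, (1,2):+1/.OX/X.X/XOO
[XOX/X../XOO] end (terminal -1, O#2); searched .OX/X../XOO to 4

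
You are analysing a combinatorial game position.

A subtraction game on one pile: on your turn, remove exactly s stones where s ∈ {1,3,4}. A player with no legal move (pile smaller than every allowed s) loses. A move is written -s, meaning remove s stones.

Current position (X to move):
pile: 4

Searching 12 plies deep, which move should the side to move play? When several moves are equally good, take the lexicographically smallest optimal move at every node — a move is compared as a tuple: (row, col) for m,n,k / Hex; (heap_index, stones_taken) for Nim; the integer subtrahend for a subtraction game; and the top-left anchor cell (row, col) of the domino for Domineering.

ply 1, X at 4 | -1=-1→3; -3=-1→1; -4=+1→0*
ply 2: 0 is terminal -1 (O); from 4 depth 12

X's best at [4]: -4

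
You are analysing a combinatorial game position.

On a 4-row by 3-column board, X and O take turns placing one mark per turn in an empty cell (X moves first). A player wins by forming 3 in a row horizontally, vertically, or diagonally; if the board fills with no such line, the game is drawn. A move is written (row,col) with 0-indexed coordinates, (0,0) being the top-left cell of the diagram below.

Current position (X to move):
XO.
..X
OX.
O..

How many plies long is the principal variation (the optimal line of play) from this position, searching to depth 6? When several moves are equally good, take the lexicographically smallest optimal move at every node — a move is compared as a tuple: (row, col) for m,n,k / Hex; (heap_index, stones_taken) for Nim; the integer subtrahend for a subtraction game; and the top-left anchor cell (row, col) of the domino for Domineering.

PV length from [XO./..X/OX./O..]: 3 plies

p1 X@[XO./..X/OX./O..]: (0,2)[XOX/..X/OX./O..]-1 (1,0)[XO./X.X/OX./O..]+1* (1,1)[XO./.XX/OX./O..]-1 (2,2)[XO./..X/OXX/O..]-1 (3,1)[XO./..X/OX./OX.]-1 (3,2)[XO./..X/OX./O.X]-1
p2 O@[XO./X.X/OX./O..]: (0,2)[XOO/X.X/OX./O..]-1* (1,1)[XO./XOX/OX./O..]-1 (2,2)[XO./X.X/OXO/O..]-1 (3,1)[XO./X.X/OX./OO.]-1 (3,2)[XO./X.X/OX./O.O]-1
p3 X@[XOO/X.X/OX./O..]: (1,1)[XOO/XXX/OX./O..]+1* (2,2)[XOO/X.X/OXX/O..]-1 (3,1)[XOO/X.X/OX./OX.]-1 (3,2)[XOO/X.X/OX./O.X]+1
p4 O@[XOO/XXX/OX./O..] terminal -1; root [XO./..X/OX./O..] d6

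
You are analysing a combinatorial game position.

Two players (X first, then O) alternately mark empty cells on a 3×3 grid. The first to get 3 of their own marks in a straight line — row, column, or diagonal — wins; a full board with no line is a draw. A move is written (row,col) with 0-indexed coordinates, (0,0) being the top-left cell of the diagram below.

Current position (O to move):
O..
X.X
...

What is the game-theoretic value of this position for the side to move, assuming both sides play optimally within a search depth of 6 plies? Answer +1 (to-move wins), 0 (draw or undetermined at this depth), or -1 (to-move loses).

[O../X.X/...] O move#1: (0,1):-1/OO./X.X/..., (0,2):-1/O.O/X.X/..., (1,1):+1/O../XOX/...*, (2,0):-1/O../X.X/O.., (2,1):-1/O../X.X/.O., (2,2):-1/O../X.X/..O
[O../XOX/...] X move#2: (0,1):-1/OX./XOX/...*, (0,2):-1/O.X/XOX/..., (2,0):-1/O../XOX/X.., (2,1):-1/O../XOX/.X., (2,2):-1/O../XOX/..X
[OX./XOX/...] O move#3: (0,2):+1/OXO/XOX/...*, (2,0):+1/OX./XOX/O.., (2,1):+0/OX./XOX/.O., (2,2):+1/OX./XOX/..O
[OXO/XOX/...] X move#4: (2,0):-1/OXO/XOX/X..*, (2,1):-1/OXO/XOX/.X., (2,2):-1/OXO/XOX/..X
[OXO/XOX/X..] O move#5: (2,1):+0/OXO/XOX/XO., (2,2):+1/OXO/XOX/X.O*
[OXO/XOX/X.O] end (terminal -1, X#6); searched O../X.X/... to 6

value(O../X.X/..., O) = +1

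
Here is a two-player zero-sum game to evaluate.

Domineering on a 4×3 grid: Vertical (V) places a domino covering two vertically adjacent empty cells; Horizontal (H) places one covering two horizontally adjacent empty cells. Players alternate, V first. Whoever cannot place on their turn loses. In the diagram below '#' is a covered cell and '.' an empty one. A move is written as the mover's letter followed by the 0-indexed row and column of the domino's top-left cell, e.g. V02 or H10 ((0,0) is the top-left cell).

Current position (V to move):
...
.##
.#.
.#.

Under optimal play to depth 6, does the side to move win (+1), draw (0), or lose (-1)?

value(.../.##/.#./.#., V) = +1

p1 V@[.../.##/.#./.#.]: V00[#../###/.#./.#.]+1* V10[.../###/##./.#.]+1 V20[.../.##/##./##.]+1 V22[.../.##/.##/.##]+1
p2 H@[#../###/.#./.#.]: H01[###/###/.#./.#.]-1*
p3 V@[###/###/.#./.#.]: V20[###/###/##./##.]+1* V22[###/###/.##/.##]+1
p4 H@[###/###/##./##.] terminal -1; root [.../.##/.#./.#.] d6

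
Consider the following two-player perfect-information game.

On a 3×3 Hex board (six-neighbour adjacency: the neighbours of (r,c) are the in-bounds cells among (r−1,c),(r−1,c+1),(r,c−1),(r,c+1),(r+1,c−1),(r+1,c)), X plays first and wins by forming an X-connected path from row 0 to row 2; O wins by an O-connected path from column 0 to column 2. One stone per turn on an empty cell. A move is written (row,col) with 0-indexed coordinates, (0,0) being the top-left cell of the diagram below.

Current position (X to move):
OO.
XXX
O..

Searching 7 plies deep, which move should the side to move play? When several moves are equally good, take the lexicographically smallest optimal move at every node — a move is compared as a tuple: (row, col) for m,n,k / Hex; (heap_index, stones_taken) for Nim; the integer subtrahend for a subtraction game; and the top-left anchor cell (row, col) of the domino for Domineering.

ply 1, X at OO./XXX/O.. | (0,2)=+1→OOX/XXX/O..*; (2,1)=-1→OO./XXX/OX.; (2,2)=-1→OO./XXX/O.X
ply 2, O at OOX/XXX/O.. | (2,1)=-1→OOX/XXX/OO.*; (2,2)=-1→OOX/XXX/O.O
ply 3, X at OOX/XXX/OO. | (2,2)=+1→OOX/XXX/OOX*
ply 4: OOX/XXX/OOX is terminal -1 (O); from OO./XXX/O.. depth 7

X's best at [OO./XXX/O..]: (0,2)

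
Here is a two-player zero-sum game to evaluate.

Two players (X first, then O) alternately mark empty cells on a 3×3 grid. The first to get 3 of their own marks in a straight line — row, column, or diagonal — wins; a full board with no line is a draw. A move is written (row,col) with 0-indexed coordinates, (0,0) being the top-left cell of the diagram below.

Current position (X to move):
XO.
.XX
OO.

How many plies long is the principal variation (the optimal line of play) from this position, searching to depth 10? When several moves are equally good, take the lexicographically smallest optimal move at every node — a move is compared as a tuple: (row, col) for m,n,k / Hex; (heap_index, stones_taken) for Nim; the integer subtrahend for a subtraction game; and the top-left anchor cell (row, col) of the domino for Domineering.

PV length from [XO./.XX/OO.]: 1 ply

[XO./.XX/OO.] X move#1: (0,2):-1/XOX/.XX/OO., (1,0):+1/XO./XXX/OO.*, (2,2):+1/XO./.XX/OOX
[XO./XXX/OO.] end (terminal -1, O#2); searched XO./.XX/OO. to 10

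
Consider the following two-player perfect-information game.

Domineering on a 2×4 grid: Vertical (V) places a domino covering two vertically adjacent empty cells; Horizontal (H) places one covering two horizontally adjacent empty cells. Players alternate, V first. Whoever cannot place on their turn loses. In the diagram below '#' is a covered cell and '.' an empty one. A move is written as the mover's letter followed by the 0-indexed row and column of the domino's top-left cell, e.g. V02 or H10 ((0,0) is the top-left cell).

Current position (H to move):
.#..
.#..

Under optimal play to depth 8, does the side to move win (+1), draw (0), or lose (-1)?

ply 1, H at .#../.#.. | H02=+1→.###/.#..*; H12=+1→.#../.###
ply 2, V at .###/.#.. | V00=-1→####/##..*
ply 3, H at ####/##.. | H12=+1→####/####*
ply 4: ####/#### is terminal -1 (V); from .#../.#.. depth 8

value(.#../.#.., H) = +1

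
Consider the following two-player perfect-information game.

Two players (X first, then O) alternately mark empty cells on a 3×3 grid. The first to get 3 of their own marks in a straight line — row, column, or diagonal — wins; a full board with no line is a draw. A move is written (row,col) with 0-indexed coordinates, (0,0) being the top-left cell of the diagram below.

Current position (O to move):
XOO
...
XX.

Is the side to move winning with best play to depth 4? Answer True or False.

O winning at [XOO/.../XX.]: False

p1 O@[XOO/.../XX.]: (1,0)[XOO/O../XX.]-1* (1,1)[XOO/.O./XX.]-1 (1,2)[XOO/..O/XX.]-1 (2,2)[XOO/.../XXO]-1
p2 X@[XOO/O../XX.]: (1,1)[XOO/OX./XX.]+0 (1,2)[XOO/O.X/XX.]+0 (2,2)[XOO/O../XXX]+1*
p3 O@[XOO/O../XXX] terminal -1; root [XOO/.../XX.] d4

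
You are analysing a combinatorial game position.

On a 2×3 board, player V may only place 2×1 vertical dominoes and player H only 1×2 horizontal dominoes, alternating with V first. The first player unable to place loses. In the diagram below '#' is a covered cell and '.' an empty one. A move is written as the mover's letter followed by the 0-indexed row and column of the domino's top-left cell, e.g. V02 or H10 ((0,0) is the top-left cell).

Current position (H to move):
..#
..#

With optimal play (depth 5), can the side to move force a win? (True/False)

H winning at [..#/..#]: True

p1 H@[..#/..#]: H00[###/..#]+1* H10[..#/###]+1
p2 V@[###/..#] terminal -1; root [..#/..#] d5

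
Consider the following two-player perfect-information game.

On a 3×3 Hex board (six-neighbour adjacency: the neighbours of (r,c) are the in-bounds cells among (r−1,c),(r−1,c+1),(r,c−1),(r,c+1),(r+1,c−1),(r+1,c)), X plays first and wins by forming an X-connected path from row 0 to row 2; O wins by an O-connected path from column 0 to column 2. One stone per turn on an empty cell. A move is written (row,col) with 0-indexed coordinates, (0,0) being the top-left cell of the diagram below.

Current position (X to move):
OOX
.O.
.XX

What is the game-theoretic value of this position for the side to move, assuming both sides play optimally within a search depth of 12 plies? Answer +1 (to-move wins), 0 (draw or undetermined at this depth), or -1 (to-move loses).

value(OOX/.O./.XX, X) = +1

p1 X@[OOX/.O./.XX]: (1,0)[OOX/XO./.XX]-1 (1,2)[OOX/.OX/.XX]+1* (2,0)[OOX/.O./XXX]-1
p2 O@[OOX/.OX/.XX] terminal -1; root [OOX/.O./.XX] d12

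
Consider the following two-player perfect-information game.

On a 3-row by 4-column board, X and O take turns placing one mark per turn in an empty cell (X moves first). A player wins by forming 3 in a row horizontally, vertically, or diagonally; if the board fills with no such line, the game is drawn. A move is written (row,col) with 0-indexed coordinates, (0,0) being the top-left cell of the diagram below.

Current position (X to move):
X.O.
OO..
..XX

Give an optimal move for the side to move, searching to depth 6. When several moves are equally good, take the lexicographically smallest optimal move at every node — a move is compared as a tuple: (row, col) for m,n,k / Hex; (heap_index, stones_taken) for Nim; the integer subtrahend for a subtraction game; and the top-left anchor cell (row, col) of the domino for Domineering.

ply 1, X at X.O./OO../..XX | (0,1)=-1→XXO./OO../..XX; (0,3)=-1→X.OX/OO../..XX; (1,2)=-1→X.O./OOX./..XX; (1,3)=-1→X.O./OO.X/..XX; (2,0)=-1→X.O./OO../X.XX; (2,1)=+1→X.O./OO../.XXX*
ply 2: X.O./OO../.XXX is terminal -1 (O); from X.O./OO../..XX depth 6

X's best at [X.O./OO../..XX]: (2,1)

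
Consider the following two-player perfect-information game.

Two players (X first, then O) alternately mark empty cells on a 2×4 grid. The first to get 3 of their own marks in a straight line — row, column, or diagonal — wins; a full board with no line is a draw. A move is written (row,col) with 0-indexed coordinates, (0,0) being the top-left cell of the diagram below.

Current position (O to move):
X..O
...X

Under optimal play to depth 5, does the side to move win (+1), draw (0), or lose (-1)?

p1 O@[X..O/...X]: (0,1)[XO.O/...X]+0* (0,2)[X.OO/...X]+0 (1,0)[X..O/O..X]+0 (1,1)[X..O/.O.X]+0 (1,2)[X..O/..OX]+0
p2 X@[XO.O/...X]: (0,2)[XOXO/...X]+0* (1,0)[XO.O/X..X]-1 (1,1)[XO.O/.X.X]-1 (1,2)[XO.O/..XX]-1
p3 O@[XOXO/...X]: (1,0)[XOXO/O..X]+0* (1,1)[XOXO/.O.X]+0 (1,2)[XOXO/..OX]+0
p4 X@[XOXO/O..X]: (1,1)[XOXO/OX.X]+0* (1,2)[XOXO/O.XX]+0
p5 O@[XOXO/OX.X]: (1,2)[XOXO/OXOX]+0*
p6 X@[XOXO/OXOX] terminal +0; root [X..O/...X] d5

value(X..O/...X, O) = 0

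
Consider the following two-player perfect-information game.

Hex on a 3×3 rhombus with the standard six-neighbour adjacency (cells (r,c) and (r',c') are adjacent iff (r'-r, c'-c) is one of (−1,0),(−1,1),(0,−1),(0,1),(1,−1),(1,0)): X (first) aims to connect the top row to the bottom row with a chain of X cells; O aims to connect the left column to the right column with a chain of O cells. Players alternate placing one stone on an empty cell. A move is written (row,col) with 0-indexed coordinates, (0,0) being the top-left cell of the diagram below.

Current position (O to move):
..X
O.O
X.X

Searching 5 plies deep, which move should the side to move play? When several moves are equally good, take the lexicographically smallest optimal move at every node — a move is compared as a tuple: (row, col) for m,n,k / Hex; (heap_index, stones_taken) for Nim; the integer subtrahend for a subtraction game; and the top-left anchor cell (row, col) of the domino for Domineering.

O's best at [..X/O.O/X.X]: (1,1)

[..X/O.O/X.X] O move#1: (0,0):-1/O.X/O.O/X.X, (0,1):-1/.OX/O.O/X.X, (1,1):+1/..X/OOO/X.X*, (2,1):-1/..X/O.O/XOX
[..X/OOO/X.X] end (terminal -1, X#2); searched ..X/O.O/X.X to 5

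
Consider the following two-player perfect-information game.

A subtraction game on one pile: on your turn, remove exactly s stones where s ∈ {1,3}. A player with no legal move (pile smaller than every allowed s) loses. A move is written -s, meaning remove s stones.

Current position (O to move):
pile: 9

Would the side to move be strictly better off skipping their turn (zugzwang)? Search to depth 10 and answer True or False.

zugzwang(9, O) = False

p1 O@[9]: -1[8]+1* -3[6]+1
p2 X@[8]: -1[7]-1* -3[5]-1
p3 O@[7]: -1[6]+1* -3[4]+1
p4 X@[6]: -1[5]-1* -3[3]-1
p5 O@[5]: -1[4]+1* -3[2]+1
p6 X@[4]: -1[3]-1* -3[1]-1
p7 O@[3]: -1[2]+1* -3[0]+1
p8 X@[2]: -1[1]-1*
p9 O@[1]: -1[0]+1*
p10 X@[0] terminal -1; root [9] d10
suppose O passes — search the same position with X to move:
pass> p1 X@[9]: -1[8]+1* -3[6]+1
pass> p2 O@[8]: -1[7]-1* -3[5]-1
pass> p3 X@[7]: -1[6]+1* -3[4]+1
pass> p4 O@[6]: -1[5]-1* -3[3]-1
pass> p5 X@[5]: -1[4]+1* -3[2]+1
pass> p6 O@[4]: -1[3]-1* -3[1]-1
pass> p7 X@[3]: -1[2]+1* -3[0]+1
pass> p8 O@[2]: -1[1]-1*
pass> p9 X@[1]: -1[0]+1*
pass> p10 O@[0] terminal -1; root [9] d10
for O: play +1, pass -1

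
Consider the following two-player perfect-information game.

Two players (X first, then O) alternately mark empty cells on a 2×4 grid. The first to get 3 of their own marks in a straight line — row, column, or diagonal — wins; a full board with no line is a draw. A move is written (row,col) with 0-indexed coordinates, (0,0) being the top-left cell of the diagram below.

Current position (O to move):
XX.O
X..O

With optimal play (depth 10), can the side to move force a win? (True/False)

p1 O@[XX.O/X..O]: (0,2)[XXOO/X..O]+0* (1,1)[XX.O/XO.O]-1 (1,2)[XX.O/X.OO]-1
p2 X@[XXOO/X..O]: (1,1)[XXOO/XX.O]+0* (1,2)[XXOO/X.XO]+0
p3 O@[XXOO/XX.O]: (1,2)[XXOO/XXOO]+0*
p4 X@[XXOO/XXOO] terminal +0; root [XX.O/X..O] d10

O winning at [XX.O/X..O]: False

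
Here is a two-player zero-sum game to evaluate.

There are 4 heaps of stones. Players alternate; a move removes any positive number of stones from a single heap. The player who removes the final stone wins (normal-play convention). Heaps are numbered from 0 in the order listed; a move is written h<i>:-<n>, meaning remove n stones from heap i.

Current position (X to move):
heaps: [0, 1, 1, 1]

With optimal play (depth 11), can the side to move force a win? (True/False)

X winning at [(0,1,1,1)]: True

ply 1, X at (0,1,1,1) | h1:-1=+1→(0,0,1,1)*; h2:-1=+1→(0,1,0,1); h3:-1=+1→(0,1,1,0)
ply 2, O at (0,0,1,1) | h2:-1=-1→(0,0,0,1)*; h3:-1=-1→(0,0,1,0)
ply 3, X at (0,0,0,1) | h3:-1=+1→(0,0,0,0)*
ply 4: (0,0,0,0) is terminal -1 (O); from (0,1,1,1) depth 11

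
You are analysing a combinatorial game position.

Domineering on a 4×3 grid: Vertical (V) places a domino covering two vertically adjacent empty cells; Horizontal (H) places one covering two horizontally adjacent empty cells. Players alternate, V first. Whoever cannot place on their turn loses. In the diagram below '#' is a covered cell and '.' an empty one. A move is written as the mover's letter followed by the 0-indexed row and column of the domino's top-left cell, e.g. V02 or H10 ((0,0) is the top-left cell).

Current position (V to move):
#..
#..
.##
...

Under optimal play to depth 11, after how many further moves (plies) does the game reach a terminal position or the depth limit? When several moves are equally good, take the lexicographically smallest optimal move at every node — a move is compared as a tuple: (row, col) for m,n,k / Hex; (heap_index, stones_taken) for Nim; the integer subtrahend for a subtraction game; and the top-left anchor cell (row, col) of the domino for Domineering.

PV length from [#../#../.##/...]: 3 plies

[#../#../.##/...] V move#1: V01:+1/##./##./.##/...*, V02:+1/#.#/#.#/.##/..., V20:-1/#../#../###/#..
[##./##./.##/...] H move#2: H30:-1/##./##./.##/##.*, H31:-1/##./##./.##/.##
[##./##./.##/##.] V move#3: V02:+1/###/###/.##/##.*
[###/###/.##/##.] end (terminal -1, H#4); searched #../#../.##/... to 11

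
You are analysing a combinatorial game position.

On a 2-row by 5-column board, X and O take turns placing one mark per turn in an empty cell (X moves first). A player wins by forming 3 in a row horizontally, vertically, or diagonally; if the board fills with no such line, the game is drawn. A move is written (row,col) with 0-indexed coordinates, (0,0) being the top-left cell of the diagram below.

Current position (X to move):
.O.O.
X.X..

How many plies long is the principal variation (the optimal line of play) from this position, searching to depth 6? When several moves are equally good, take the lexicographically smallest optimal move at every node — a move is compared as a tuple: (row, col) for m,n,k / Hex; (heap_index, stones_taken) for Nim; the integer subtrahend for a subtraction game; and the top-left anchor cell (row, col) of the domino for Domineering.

PV length from [.O.O./X.X..]: 1 ply

[.O.O./X.X..] X move#1: (0,0):-1/XO.O./X.X.., (0,2):+0/.OXO./X.X.., (0,4):-1/.O.OX/X.X.., (1,1):+1/.O.O./XXX..*, (1,3):-1/.O.O./X.XX., (1,4):-1/.O.O./X.X.X
[.O.O./XXX..] end (terminal -1, O#2); searched .O.O./X.X.. to 6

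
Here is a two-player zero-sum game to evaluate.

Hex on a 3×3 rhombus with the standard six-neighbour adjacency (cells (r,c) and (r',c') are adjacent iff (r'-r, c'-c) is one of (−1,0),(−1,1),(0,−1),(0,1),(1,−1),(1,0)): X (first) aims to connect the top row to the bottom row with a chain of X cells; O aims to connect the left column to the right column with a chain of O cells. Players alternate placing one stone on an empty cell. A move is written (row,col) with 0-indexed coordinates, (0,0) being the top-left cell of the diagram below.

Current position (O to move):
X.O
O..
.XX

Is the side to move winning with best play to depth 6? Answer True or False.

[X.O/O../.XX] O move#1: (0,1):+1/XOO/O../.XX*, (1,1):+1/X.O/OO./.XX, (1,2):+1/X.O/O.O/.XX, (2,0):+1/X.O/O../OXX
[XOO/O../.XX] end (terminal -1, X#2); searched X.O/O../.XX to 6

O winning at [X.O/O../.XX]: True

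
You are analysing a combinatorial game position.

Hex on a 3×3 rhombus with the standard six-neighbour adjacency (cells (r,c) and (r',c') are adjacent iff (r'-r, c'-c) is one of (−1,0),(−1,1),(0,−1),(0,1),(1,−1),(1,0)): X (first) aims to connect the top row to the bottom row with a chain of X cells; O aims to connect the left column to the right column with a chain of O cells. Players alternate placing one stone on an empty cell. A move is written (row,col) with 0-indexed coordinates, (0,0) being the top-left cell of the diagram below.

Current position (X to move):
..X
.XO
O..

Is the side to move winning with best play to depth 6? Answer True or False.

X winning at [..X/.XO/O..]: True

p1 X@[..X/.XO/O..]: (0,0)[X.X/.XO/O..]-1 (0,1)[.XX/.XO/O..]-1 (1,0)[..X/XXO/O..]-1 (2,1)[..X/.XO/OX.]+1* (2,2)[..X/.XO/O.X]-1
p2 O@[..X/.XO/OX.] terminal -1; root [..X/.XO/O..] d6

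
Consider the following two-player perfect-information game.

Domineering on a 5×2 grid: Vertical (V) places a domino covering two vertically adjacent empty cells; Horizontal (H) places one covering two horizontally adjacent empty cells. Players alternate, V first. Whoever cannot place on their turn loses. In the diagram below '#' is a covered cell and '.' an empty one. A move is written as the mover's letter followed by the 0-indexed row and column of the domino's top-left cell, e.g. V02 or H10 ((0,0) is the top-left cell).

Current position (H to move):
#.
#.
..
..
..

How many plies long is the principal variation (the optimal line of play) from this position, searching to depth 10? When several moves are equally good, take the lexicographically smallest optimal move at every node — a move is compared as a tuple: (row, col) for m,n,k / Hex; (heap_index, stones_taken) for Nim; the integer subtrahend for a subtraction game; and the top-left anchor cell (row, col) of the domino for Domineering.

p1 H@[#./#./../../..]: H20[#./#./##/../..]-1 H30[#./#./../##/..]+1* H40[#./#./../../##]-1
p2 V@[#./#./../##/..]: V01[##/##/../##/..]-1* V11[#./##/.#/##/..]-1
p3 H@[##/##/../##/..]: H20[##/##/##/##/..]+1* H40[##/##/../##/##]+1
p4 V@[##/##/##/##/..] terminal -1; root [#./#./../../..] d10

PV length from [#./#./../../..]: 3 plies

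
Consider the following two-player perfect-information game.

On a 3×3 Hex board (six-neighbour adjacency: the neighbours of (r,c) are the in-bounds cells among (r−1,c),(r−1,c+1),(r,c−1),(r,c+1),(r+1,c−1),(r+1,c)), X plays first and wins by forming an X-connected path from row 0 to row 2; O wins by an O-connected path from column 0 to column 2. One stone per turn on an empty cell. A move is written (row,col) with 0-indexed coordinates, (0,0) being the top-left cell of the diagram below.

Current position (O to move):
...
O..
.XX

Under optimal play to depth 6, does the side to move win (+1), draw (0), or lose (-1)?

value(.../O../.XX, O) = +1

[.../O../.XX] O move#1: (0,0):-1/O../O../.XX, (0,1):-1/.O./O../.XX, (0,2):+1/..O/O../.XX*, (1,1):+1/.../OO./.XX, (1,2):-1/.../O.O/.XX, (2,0):-1/.../O../OXX
[..O/O../.XX] X move#2: (0,0):-1/X.O/O../.XX*, (0,1):-1/.XO/O../.XX, (1,1):-1/..O/OX./.XX, (1,2):-1/..O/O.X/.XX, (2,0):-1/..O/O../XXX
[X.O/O../.XX] O move#3: (0,1):+1/XOO/O../.XX*, (1,1):+1/X.O/OO./.XX, (1,2):+1/X.O/O.O/.XX, (2,0):+1/X.O/O../OXX
[XOO/O../.XX] end (terminal -1, X#4); searched .../O../.XX to 6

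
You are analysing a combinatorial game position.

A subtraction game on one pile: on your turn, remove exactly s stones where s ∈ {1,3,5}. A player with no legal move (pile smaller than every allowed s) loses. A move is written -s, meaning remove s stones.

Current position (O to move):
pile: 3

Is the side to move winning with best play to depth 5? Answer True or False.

ply 1, O at 3 | -1=+1→2*; -3=+1→0
ply 2, X at 2 | -1=-1→1*
ply 3, O at 1 | -1=+1→0*
ply 4: 0 is terminal -1 (X); from 3 depth 5

O winning at [3]: True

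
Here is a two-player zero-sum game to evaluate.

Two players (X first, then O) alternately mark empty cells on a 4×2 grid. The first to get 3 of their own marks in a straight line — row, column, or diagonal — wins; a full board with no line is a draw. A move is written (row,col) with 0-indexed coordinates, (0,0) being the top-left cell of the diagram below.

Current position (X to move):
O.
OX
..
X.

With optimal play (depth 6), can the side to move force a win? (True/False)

X winning at [O./OX/../X.]: False

p1 X@[O./OX/../X.]: (0,1)[OX/OX/../X.]-1 (2,0)[O./OX/X./X.]+0* (2,1)[O./OX/.X/X.]-1 (3,1)[O./OX/../XX]-1
p2 O@[O./OX/X./X.]: (0,1)[OO/OX/X./X.]+0* (2,1)[O./OX/XO/X.]+0 (3,1)[O./OX/X./XO]+0
p3 X@[OO/OX/X./X.]: (2,1)[OO/OX/XX/X.]+0* (3,1)[OO/OX/X./XX]+0
p4 O@[OO/OX/XX/X.]: (3,1)[OO/OX/XX/XO]+0*
p5 X@[OO/OX/XX/XO] terminal +0; root [O./OX/../X.] d6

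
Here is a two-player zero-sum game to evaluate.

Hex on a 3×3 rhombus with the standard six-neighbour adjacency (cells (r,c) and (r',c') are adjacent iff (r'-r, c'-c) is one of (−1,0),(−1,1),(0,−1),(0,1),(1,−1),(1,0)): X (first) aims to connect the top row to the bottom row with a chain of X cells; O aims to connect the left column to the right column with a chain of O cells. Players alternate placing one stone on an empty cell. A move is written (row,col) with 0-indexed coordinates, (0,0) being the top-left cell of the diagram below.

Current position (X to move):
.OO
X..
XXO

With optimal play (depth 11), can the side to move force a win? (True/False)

X winning at [.OO/X../XXO]: True

ply 1, X at .OO/X../XXO | (0,0)=+1→XOO/X../XXO*; (1,1)=-1→.OO/XX./XXO; (1,2)=-1→.OO/X.X/XXO
ply 2: XOO/X../XXO is terminal -1 (O); from .OO/X../XXO depth 11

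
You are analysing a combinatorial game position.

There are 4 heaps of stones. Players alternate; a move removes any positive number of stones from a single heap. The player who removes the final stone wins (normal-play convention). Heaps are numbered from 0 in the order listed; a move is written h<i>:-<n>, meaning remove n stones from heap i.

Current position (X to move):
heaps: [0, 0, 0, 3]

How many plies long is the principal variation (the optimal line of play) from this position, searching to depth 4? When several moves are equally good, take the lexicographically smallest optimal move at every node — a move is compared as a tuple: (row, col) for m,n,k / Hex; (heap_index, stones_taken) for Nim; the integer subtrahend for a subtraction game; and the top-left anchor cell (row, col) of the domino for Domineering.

PV length from [(0,0,0,3)]: 1 ply

ply 1, X at (0,0,0,3) | h3:-1=-1→(0,0,0,2); h3:-2=-1→(0,0,0,1); h3:-3=+1→(0,0,0,0)*
ply 2: (0,0,0,0) is terminal -1 (O); from (0,0,0,3) depth 4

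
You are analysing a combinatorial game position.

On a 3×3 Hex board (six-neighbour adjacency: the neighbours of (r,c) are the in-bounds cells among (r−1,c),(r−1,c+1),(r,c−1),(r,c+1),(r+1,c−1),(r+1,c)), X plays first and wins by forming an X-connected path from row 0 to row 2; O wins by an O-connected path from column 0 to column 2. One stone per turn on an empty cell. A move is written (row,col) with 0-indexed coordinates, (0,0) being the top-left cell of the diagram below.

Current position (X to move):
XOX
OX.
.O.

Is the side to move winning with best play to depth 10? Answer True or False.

ply 1, X at XOX/OX./.O. | (1,2)=+1→XOX/OXX/.O.*; (2,0)=+1→XOX/OX./XO.; (2,2)=+1→XOX/OX./.OX
ply 2, O at XOX/OXX/.O. | (2,0)=-1→XOX/OXX/OO.*; (2,2)=-1→XOX/OXX/.OO
ply 3, X at XOX/OXX/OO. | (2,2)=+1→XOX/OXX/OOX*
ply 4: XOX/OXX/OOX is terminal -1 (O); from XOX/OX./.O. depth 10

X winning at [XOX/OX./.O.]: True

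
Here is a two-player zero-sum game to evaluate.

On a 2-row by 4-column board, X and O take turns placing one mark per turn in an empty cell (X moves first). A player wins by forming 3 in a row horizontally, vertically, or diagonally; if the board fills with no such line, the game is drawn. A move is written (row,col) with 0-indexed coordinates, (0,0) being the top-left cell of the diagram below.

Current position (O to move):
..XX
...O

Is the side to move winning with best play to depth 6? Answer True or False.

O winning at [..XX/...O]: False

[..XX/...O] O move#1: (0,0):-1/O.XX/...O, (0,1):+0/.OXX/...O*, (1,0):-1/..XX/O..O, (1,1):-1/..XX/.O.O, (1,2):-1/..XX/..OO
[.OXX/...O] X move#2: (0,0):+0/XOXX/...O*, (1,0):+0/.OXX/X..O, (1,1):+0/.OXX/.X.O, (1,2):+0/.OXX/..XO
[XOXX/...O] O move#3: (1,0):+0/XOXX/O..O*, (1,1):+0/XOXX/.O.O, (1,2):+0/XOXX/..OO
[XOXX/O..O] X move#4: (1,1):+0/XOXX/OX.O*, (1,2):+0/XOXX/O.XO
[XOXX/OX.O] O move#5: (1,2):+0/XOXX/OXOO*
[XOXX/OXOO] end (terminal +0, X#6); searched ..XX/...O to 6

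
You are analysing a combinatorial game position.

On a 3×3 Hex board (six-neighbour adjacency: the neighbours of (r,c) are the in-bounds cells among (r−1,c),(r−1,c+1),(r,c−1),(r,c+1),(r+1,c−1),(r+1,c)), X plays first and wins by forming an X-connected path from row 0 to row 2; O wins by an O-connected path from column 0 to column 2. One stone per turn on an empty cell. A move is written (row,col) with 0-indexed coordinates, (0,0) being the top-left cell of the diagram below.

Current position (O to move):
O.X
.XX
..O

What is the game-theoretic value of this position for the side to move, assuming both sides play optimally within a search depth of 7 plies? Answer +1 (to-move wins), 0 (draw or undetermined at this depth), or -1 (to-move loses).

p1 O@[O.X/.XX/..O]: (0,1)[OOX/.XX/..O]-1* (1,0)[O.X/OXX/..O]-1 (2,0)[O.X/.XX/O.O]-1 (2,1)[O.X/.XX/.OO]-1
p2 X@[OOX/.XX/..O]: (1,0)[OOX/XXX/..O]+1* (2,0)[OOX/.XX/X.O]+1 (2,1)[OOX/.XX/.XO]+1
p3 O@[OOX/XXX/..O]: (2,0)[OOX/XXX/O.O]-1* (2,1)[OOX/XXX/.OO]-1
p4 X@[OOX/XXX/O.O]: (2,1)[OOX/XXX/OXO]+1*
p5 O@[OOX/XXX/OXO] terminal -1; root [O.X/.XX/..O] d7

value(O.X/.XX/..O, O) = -1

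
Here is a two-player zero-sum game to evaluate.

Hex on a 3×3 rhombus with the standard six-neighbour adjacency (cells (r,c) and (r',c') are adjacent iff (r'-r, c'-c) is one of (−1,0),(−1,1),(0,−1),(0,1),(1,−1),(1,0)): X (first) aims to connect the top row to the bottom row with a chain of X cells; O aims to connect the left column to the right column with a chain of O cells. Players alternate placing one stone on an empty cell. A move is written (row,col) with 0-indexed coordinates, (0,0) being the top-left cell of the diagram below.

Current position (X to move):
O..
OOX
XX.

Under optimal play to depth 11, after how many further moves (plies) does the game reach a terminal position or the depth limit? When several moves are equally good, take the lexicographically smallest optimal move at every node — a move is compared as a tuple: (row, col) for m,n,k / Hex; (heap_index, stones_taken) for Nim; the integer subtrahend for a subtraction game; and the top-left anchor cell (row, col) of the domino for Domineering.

[O../OOX/XX.] X move#1: (0,1):-1/OX./OOX/XX., (0,2):+1/O.X/OOX/XX.*, (2,2):-1/O../OOX/XXX
[O.X/OOX/XX.] end (terminal -1, O#2); searched O../OOX/XX. to 11

PV length from [O../OOX/XX.]: 1 ply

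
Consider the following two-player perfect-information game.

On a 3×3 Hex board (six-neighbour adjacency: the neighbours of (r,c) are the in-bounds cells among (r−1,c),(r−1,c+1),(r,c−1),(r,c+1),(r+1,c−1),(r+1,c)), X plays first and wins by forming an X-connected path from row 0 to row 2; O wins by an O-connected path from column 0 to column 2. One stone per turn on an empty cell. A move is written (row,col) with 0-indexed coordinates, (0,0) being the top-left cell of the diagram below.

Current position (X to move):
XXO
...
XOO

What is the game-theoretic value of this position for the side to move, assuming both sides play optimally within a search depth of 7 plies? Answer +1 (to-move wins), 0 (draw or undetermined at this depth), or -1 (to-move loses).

ply 1, X at XXO/.../XOO | (1,0)=+1→XXO/X../XOO*; (1,1)=+1→XXO/.X./XOO; (1,2)=+1→XXO/..X/XOO
ply 2: XXO/X../XOO is terminal -1 (O); from XXO/.../XOO depth 7

value(XXO/.../XOO, X) = +1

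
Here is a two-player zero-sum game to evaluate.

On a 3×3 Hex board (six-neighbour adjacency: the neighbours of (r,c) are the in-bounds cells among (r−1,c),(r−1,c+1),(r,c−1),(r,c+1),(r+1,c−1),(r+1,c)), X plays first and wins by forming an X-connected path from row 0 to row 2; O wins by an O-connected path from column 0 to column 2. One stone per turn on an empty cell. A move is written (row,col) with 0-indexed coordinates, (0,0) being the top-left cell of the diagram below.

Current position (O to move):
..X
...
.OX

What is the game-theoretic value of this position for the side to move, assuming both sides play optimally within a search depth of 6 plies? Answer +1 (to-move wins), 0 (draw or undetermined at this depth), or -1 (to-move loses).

value(..X/.../.OX, O) = -1

p1 O@[..X/.../.OX]: (0,0)[O.X/.../.OX]-1* (0,1)[.OX/.../.OX]-1 (1,0)[..X/O../.OX]-1 (1,1)[..X/.O./.OX]-1 (1,2)[..X/..O/.OX]-1 (2,0)[..X/.../OOX]-1
p2 X@[O.X/.../.OX]: (0,1)[OXX/.../.OX]+1* (1,0)[O.X/X../.OX]+1 (1,1)[O.X/.X./.OX]+1 (1,2)[O.X/..X/.OX]+1 (2,0)[O.X/.../XOX]+1
p3 O@[OXX/.../.OX]: (1,0)[OXX/O../.OX]-1* (1,1)[OXX/.O./.OX]-1 (1,2)[OXX/..O/.OX]-1 (2,0)[OXX/.../OOX]-1
p4 X@[OXX/O../.OX]: (1,1)[OXX/OX./.OX]+1* (1,2)[OXX/O.X/.OX]+1 (2,0)[OXX/O../XOX]+1
p5 O@[OXX/OX./.OX]: (1,2)[OXX/OXO/.OX]-1* (2,0)[OXX/OX./OOX]-1
p6 X@[OXX/OXO/.OX]: (2,0)[OXX/OXO/XOX]+1*
p7 O@[OXX/OXO/XOX] terminal -1; root [..X/.../.OX] d6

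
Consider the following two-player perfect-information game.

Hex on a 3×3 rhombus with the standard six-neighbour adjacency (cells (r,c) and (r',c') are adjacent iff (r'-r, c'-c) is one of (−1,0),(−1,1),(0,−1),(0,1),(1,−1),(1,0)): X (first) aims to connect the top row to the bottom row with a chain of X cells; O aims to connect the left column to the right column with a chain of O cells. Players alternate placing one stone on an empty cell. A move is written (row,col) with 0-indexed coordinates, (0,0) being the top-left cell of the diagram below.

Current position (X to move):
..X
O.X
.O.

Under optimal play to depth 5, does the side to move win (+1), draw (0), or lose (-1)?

ply 1, X at ..X/O.X/.O. | (0,0)=-1→X.X/O.X/.O.; (0,1)=-1→.XX/O.X/.O.; (1,1)=+1→..X/OXX/.O.*; (2,0)=+1→..X/O.X/XO.; (2,2)=+1→..X/O.X/.OX
ply 2, O at ..X/OXX/.O. | (0,0)=-1→O.X/OXX/.O.*; (0,1)=-1→.OX/OXX/.O.; (2,0)=-1→..X/OXX/OO.; (2,2)=-1→..X/OXX/.OO
ply 3, X at O.X/OXX/.O. | (0,1)=+1→OXX/OXX/.O.*; (2,0)=+1→O.X/OXX/XO.; (2,2)=+1→O.X/OXX/.OX
ply 4, O at OXX/OXX/.O. | (2,0)=-1→OXX/OXX/OO.*; (2,2)=-1→OXX/OXX/.OO
ply 5, X at OXX/OXX/OO. | (2,2)=+1→OXX/OXX/OOX*
ply 6: OXX/OXX/OOX is terminal -1 (O); from ..X/O.X/.O. depth 5

value(..X/O.X/.O., X) = +1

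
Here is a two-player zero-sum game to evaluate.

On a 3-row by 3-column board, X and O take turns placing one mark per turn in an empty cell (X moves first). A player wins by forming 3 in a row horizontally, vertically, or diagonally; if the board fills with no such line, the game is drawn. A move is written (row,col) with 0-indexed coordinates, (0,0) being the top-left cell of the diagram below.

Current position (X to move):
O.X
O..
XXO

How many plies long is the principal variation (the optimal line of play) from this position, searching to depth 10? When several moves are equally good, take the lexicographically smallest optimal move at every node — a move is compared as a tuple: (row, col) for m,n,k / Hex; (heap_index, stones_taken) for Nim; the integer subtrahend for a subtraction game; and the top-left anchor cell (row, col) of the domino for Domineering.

PV length from [O.X/O../XXO]: 1 ply

p1 X@[O.X/O../XXO]: (0,1)[OXX/O../XXO]-1 (1,1)[O.X/OX./XXO]+1* (1,2)[O.X/O.X/XXO]-1
p2 O@[O.X/OX./XXO] terminal -1; root [O.X/O../XXO] d10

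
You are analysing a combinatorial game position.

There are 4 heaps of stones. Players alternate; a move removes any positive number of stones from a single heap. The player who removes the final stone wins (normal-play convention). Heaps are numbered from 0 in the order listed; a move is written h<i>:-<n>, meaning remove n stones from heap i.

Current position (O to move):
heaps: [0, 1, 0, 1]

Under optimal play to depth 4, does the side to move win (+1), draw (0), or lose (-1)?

value((0,1,0,1), O) = -1

p1 O@[(0,1,0,1)]: h1:-1[(0,0,0,1)]-1* h3:-1[(0,1,0,0)]-1
p2 X@[(0,0,0,1)]: h3:-1[(0,0,0,0)]+1*
p3 O@[(0,0,0,0)] terminal -1; root [(0,1,0,1)] d4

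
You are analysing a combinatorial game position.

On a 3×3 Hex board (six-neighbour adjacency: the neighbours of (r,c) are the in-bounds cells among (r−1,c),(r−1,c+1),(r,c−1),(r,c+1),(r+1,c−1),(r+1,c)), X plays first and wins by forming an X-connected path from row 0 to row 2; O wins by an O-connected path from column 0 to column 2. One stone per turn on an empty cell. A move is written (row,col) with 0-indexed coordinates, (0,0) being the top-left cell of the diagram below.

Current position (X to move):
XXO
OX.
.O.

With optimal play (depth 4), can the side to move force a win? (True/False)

X winning at [XXO/OX./.O.]: True

[XXO/OX./.O.] X move#1: (1,2):+1/XXO/OXX/.O.*, (2,0):+1/XXO/OX./XO., (2,2):+1/XXO/OX./.OX
[XXO/OXX/.O.] O move#2: (2,0):-1/XXO/OXX/OO.*, (2,2):-1/XXO/OXX/.OO
[XXO/OXX/OO.] X move#3: (2,2):+1/XXO/OXX/OOX*
[XXO/OXX/OOX] end (terminal -1, O#4); searched XXO/OX./.O. to 4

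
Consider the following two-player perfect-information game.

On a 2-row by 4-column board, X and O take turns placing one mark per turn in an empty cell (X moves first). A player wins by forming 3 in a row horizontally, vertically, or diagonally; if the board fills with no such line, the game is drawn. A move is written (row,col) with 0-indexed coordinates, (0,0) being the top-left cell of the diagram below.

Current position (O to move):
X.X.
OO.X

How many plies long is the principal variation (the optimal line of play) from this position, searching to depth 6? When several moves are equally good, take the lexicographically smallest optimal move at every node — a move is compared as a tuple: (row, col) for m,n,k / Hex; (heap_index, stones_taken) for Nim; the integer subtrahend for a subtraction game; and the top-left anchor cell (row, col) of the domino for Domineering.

ply 1, O at X.X./OO.X | (0,1)=+0→XOX./OO.X; (0,3)=-1→X.XO/OO.X; (1,2)=+1→X.X./OOOX*
ply 2: X.X./OOOX is terminal -1 (X); from X.X./OO.X depth 6

PV length from [X.X./OO.X]: 1 ply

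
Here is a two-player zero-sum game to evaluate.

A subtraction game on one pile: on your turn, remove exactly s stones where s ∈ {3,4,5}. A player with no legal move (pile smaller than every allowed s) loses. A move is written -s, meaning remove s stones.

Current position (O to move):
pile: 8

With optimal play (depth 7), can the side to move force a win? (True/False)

O winning at [8]: False

[8] O move#1: -3:-1/5*, -4:-1/4, -5:-1/3
[5] X move#2: -3:+1/2*, -4:+1/1, -5:+1/0
[2] end (terminal -1, O#3); searched 8 to 7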